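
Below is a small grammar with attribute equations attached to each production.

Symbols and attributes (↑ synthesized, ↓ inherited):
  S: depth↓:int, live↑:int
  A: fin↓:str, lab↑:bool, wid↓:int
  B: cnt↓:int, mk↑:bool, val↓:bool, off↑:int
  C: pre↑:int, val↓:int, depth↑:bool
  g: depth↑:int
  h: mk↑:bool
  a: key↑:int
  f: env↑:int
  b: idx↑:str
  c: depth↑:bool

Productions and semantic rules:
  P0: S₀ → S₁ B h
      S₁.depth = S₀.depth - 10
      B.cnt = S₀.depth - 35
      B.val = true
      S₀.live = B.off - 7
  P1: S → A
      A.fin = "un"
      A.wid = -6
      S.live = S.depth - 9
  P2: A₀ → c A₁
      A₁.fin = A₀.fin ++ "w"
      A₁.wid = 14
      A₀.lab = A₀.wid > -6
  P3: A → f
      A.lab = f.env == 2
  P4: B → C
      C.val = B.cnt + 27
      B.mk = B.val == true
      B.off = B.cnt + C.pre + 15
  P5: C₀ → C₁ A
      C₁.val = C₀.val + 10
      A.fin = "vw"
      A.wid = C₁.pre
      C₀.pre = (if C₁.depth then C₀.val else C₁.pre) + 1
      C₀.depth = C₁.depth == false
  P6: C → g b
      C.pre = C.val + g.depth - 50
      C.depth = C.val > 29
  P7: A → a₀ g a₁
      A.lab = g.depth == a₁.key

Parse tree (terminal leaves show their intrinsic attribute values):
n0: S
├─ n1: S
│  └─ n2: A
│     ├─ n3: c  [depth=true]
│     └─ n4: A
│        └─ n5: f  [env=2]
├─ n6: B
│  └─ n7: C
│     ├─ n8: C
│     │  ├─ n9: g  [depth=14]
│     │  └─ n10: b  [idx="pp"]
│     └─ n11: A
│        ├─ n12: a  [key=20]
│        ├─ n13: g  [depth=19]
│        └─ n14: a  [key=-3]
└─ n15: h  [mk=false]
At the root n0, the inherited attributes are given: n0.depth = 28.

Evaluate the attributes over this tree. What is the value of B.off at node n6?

29

1. n0.depth = 28  [given at root]
2. n1.depth = 18  [S₀.depth - 10]
3. n2.fin = "un"  ["un"]
4. n2.wid = -6  [-6]
5. n3.depth = true  [terminal]
6. n4.fin = "unw"  [A₀.fin ++ "w"]
7. n4.wid = 14  [14]
8. n5.env = 2  [terminal]
9. n4.lab = true  [f.env == 2]
10. n2.lab = false  [A₀.wid > -6]
11. n1.live = 9  [S.depth - 9]
12. n6.cnt = -7  [S₀.depth - 35]
13. n6.val = true  [true]
14. n7.val = 20  [B.cnt + 27]
15. n8.val = 30  [C₀.val + 10]
16. n9.depth = 14  [terminal]
17. n10.idx = "pp"  [terminal]
18. n8.pre = -6  [C.val + g.depth - 50]
19. n8.depth = true  [C.val > 29]
20. n11.fin = "vw"  ["vw"]
21. n11.wid = -6  [C₁.pre]
22. n12.key = 20  [terminal]
23. n13.depth = 19  [terminal]
24. n14.key = -3  [terminal]
25. n11.lab = false  [g.depth == a₁.key]
26. n7.pre = 21  [(if C₁.depth then C₀.val else C₁.pre) + 1]
27. n7.depth = false  [C₁.depth == false]
28. n6.mk = true  [B.val == true]
29. n6.off = 29  [B.cnt + C.pre + 15]
30. n15.mk = false  [terminal]
31. n0.live = 22  [B.off - 7]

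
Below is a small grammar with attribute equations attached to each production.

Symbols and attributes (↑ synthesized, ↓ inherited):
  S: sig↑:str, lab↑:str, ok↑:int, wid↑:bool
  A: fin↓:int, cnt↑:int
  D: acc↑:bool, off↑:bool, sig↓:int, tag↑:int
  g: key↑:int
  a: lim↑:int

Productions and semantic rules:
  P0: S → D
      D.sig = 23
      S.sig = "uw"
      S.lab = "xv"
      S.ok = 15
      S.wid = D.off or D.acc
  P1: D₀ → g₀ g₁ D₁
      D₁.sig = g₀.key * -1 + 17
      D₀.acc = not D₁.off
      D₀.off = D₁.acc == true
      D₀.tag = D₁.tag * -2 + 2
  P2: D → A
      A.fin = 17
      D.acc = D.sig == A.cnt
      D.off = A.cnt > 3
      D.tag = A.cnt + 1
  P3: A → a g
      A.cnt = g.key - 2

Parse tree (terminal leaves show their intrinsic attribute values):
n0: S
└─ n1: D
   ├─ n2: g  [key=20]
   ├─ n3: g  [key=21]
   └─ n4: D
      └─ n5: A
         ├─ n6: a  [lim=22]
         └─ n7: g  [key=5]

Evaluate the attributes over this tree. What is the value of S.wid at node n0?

true

1. n1.sig = 23  [23]
2. n2.key = 20  [terminal]
3. n3.key = 21  [terminal]
4. n4.sig = -3  [g₀.key * -1 + 17]
5. n5.fin = 17  [17]
6. n6.lim = 22  [terminal]
7. n7.key = 5  [terminal]
8. n5.cnt = 3  [g.key - 2]
9. n4.acc = false  [D.sig == A.cnt]
10. n4.off = false  [A.cnt > 3]
11. n4.tag = 4  [A.cnt + 1]
12. n1.acc = true  [not D₁.off]
13. n1.off = false  [D₁.acc == true]
14. n1.tag = -6  [D₁.tag * -2 + 2]
15. n0.sig = "uw"  ["uw"]
16. n0.lab = "xv"  ["xv"]
17. n0.ok = 15  [15]
18. n0.wid = true  [D.off or D.acc]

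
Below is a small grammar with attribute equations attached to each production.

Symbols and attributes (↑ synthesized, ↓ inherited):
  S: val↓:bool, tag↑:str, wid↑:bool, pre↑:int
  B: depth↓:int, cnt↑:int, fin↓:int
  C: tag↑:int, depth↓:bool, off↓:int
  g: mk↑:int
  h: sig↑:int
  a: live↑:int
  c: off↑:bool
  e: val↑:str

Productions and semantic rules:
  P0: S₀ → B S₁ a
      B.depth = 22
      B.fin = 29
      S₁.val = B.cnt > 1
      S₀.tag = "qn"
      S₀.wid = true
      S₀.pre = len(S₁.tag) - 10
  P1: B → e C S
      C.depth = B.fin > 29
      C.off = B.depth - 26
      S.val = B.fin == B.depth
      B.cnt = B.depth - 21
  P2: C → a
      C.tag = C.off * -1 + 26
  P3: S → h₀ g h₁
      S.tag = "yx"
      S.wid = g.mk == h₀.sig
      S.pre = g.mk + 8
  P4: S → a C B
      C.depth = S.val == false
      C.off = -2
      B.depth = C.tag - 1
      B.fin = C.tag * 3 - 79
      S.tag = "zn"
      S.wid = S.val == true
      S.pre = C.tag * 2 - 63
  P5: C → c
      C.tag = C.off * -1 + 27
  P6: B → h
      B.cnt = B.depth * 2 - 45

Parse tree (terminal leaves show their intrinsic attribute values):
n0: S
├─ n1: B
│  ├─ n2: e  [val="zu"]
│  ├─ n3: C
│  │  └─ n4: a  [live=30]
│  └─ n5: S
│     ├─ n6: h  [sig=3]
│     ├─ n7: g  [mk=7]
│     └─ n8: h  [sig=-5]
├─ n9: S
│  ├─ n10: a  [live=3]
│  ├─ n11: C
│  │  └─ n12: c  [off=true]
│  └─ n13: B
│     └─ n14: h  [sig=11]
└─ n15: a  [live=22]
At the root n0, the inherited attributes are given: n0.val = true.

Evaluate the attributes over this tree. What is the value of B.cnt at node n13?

1. n0.val = true  [given at root]
2. n1.depth = 22  [22]
3. n1.fin = 29  [29]
4. n2.val = "zu"  [terminal]
5. n3.depth = false  [B.fin > 29]
6. n3.off = -4  [B.depth - 26]
7. n4.live = 30  [terminal]
8. n3.tag = 30  [C.off * -1 + 26]
9. n5.val = false  [B.fin == B.depth]
10. n6.sig = 3  [terminal]
11. n7.mk = 7  [terminal]
12. n8.sig = -5  [terminal]
13. n5.tag = "yx"  ["yx"]
14. n5.wid = false  [g.mk == h₀.sig]
15. n5.pre = 15  [g.mk + 8]
16. n1.cnt = 1  [B.depth - 21]
17. n9.val = false  [B.cnt > 1]
18. n10.live = 3  [terminal]
19. n11.depth = true  [S.val == false]
20. n11.off = -2  [-2]
21. n12.off = true  [terminal]
22. n11.tag = 29  [C.off * -1 + 27]
23. n13.depth = 28  [C.tag - 1]
24. n13.fin = 8  [C.tag * 3 - 79]
25. n14.sig = 11  [terminal]
26. n13.cnt = 11  [B.depth * 2 - 45]
27. n9.tag = "zn"  ["zn"]
28. n9.wid = false  [S.val == true]
29. n9.pre = -5  [C.tag * 2 - 63]
30. n15.live = 22  [terminal]
31. n0.tag = "qn"  ["qn"]
32. n0.wid = true  [true]
33. n0.pre = -8  [len(S₁.tag) - 10]

11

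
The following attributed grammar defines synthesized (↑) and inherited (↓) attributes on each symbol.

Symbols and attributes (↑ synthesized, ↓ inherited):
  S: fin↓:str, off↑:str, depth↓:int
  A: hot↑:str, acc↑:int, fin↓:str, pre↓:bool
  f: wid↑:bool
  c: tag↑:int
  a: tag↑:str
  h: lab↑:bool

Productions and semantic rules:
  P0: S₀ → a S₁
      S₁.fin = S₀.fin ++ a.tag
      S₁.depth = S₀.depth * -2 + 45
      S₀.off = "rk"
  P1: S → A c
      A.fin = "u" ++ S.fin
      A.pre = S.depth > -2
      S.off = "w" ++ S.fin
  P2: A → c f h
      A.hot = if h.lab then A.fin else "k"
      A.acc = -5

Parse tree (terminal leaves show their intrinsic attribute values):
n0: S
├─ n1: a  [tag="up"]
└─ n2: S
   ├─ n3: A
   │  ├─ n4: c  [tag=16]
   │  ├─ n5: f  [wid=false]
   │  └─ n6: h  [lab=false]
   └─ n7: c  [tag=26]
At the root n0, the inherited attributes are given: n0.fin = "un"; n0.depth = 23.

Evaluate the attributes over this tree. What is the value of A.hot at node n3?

"k"

1. n0.fin = "un"  [given at root]
2. n0.depth = 23  [given at root]
3. n1.tag = "up"  [terminal]
4. n2.fin = "unup"  [S₀.fin ++ a.tag]
5. n2.depth = -1  [S₀.depth * -2 + 45]
6. n3.fin = "uunup"  ["u" ++ S.fin]
7. n3.pre = true  [S.depth > -2]
8. n4.tag = 16  [terminal]
9. n5.wid = false  [terminal]
10. n6.lab = false  [terminal]
11. n3.hot = "k"  [if h.lab then A.fin else "k"]
12. n3.acc = -5  [-5]
13. n7.tag = 26  [terminal]
14. n2.off = "wunup"  ["w" ++ S.fin]
15. n0.off = "rk"  ["rk"]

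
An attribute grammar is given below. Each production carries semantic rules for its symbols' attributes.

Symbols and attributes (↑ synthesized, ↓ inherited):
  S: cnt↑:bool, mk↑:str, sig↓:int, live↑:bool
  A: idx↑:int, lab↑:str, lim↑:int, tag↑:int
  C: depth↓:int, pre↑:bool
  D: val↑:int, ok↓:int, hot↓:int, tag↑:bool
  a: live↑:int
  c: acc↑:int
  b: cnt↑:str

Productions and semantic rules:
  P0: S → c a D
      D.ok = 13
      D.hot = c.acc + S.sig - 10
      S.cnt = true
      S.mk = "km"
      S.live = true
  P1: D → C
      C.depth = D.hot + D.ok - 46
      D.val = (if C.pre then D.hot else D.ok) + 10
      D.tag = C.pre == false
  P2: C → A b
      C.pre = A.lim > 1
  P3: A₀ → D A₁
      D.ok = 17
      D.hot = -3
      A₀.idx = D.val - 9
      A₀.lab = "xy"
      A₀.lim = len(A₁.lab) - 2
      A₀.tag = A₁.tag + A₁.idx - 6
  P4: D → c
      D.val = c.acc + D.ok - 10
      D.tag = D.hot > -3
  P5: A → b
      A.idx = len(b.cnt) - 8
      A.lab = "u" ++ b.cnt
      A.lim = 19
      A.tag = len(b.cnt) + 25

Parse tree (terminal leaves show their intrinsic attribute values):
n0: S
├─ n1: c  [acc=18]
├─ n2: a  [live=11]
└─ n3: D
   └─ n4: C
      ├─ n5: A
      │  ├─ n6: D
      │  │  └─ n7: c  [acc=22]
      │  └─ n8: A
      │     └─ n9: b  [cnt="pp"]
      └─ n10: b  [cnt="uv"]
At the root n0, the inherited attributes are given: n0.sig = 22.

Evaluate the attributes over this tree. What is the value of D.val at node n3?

1. n0.sig = 22  [given at root]
2. n1.acc = 18  [terminal]
3. n2.live = 11  [terminal]
4. n3.ok = 13  [13]
5. n3.hot = 30  [c.acc + S.sig - 10]
6. n4.depth = -3  [D.hot + D.ok - 46]
7. n6.ok = 17  [17]
8. n6.hot = -3  [-3]
9. n7.acc = 22  [terminal]
10. n6.val = 29  [c.acc + D.ok - 10]
11. n6.tag = false  [D.hot > -3]
12. n9.cnt = "pp"  [terminal]
13. n8.idx = -6  [len(b.cnt) - 8]
14. n8.lab = "upp"  ["u" ++ b.cnt]
15. n8.lim = 19  [19]
16. n8.tag = 27  [len(b.cnt) + 25]
17. n5.idx = 20  [D.val - 9]
18. n5.lab = "xy"  ["xy"]
19. n5.lim = 1  [len(A₁.lab) - 2]
20. n5.tag = 15  [A₁.tag + A₁.idx - 6]
21. n10.cnt = "uv"  [terminal]
22. n4.pre = false  [A.lim > 1]
23. n3.val = 23  [(if C.pre then D.hot else D.ok) + 10]
24. n3.tag = true  [C.pre == false]
25. n0.cnt = true  [true]
26. n0.mk = "km"  ["km"]
27. n0.live = true  [true]

23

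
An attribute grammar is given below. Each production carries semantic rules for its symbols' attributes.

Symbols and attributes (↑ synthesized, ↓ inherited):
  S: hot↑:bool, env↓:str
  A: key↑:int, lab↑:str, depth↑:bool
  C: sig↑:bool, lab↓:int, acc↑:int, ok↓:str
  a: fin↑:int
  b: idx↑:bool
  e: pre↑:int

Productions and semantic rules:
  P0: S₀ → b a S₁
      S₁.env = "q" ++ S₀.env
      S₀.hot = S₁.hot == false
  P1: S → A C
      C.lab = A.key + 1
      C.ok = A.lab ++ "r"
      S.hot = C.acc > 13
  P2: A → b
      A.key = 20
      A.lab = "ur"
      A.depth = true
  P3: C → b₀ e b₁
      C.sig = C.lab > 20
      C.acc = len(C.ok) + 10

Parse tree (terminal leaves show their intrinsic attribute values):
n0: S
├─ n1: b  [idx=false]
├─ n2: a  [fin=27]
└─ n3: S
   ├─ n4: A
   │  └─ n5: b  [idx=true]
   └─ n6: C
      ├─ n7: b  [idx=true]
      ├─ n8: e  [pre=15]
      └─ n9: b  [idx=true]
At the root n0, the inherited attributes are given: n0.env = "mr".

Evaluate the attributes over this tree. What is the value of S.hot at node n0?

true

1. n0.env = "mr"  [given at root]
2. n1.idx = false  [terminal]
3. n2.fin = 27  [terminal]
4. n3.env = "qmr"  ["q" ++ S₀.env]
5. n5.idx = true  [terminal]
6. n4.key = 20  [20]
7. n4.lab = "ur"  ["ur"]
8. n4.depth = true  [true]
9. n6.lab = 21  [A.key + 1]
10. n6.ok = "urr"  [A.lab ++ "r"]
11. n7.idx = true  [terminal]
12. n8.pre = 15  [terminal]
13. n9.idx = true  [terminal]
14. n6.sig = true  [C.lab > 20]
15. n6.acc = 13  [len(C.ok) + 10]
16. n3.hot = false  [C.acc > 13]
17. n0.hot = true  [S₁.hot == false]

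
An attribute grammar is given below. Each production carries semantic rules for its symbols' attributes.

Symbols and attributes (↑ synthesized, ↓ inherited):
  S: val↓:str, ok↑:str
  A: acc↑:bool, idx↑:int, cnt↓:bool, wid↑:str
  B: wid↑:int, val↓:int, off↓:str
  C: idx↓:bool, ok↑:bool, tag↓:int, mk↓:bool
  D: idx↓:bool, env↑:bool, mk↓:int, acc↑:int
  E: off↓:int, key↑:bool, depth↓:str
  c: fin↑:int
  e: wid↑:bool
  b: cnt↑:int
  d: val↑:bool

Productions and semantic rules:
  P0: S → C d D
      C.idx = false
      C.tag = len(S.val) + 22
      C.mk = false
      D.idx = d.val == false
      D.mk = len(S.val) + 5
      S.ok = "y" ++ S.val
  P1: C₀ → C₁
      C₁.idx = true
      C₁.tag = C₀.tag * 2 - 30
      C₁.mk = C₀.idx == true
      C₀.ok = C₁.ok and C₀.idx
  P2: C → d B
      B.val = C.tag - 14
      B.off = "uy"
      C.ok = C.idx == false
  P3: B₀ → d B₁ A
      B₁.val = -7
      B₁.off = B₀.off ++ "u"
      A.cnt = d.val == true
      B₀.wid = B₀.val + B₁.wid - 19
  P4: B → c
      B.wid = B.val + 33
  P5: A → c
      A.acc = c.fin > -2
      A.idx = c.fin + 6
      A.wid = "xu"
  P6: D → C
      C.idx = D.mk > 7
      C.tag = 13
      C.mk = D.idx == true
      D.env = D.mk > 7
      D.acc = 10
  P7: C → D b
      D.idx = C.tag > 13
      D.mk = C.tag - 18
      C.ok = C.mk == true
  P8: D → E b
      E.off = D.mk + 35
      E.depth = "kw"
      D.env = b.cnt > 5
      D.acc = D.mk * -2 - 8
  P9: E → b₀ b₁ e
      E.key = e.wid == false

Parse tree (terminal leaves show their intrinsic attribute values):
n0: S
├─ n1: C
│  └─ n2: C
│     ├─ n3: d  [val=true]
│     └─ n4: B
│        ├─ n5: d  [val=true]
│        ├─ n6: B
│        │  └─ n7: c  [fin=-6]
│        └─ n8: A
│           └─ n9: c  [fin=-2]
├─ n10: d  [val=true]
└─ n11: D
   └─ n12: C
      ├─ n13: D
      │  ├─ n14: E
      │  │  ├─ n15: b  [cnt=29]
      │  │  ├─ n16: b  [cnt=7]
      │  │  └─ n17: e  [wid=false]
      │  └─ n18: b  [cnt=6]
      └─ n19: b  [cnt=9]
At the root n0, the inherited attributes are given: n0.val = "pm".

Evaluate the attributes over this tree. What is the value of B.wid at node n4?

11

1. n0.val = "pm"  [given at root]
2. n1.idx = false  [false]
3. n1.tag = 24  [len(S.val) + 22]
4. n1.mk = false  [false]
5. n2.idx = true  [true]
6. n2.tag = 18  [C₀.tag * 2 - 30]
7. n2.mk = false  [C₀.idx == true]
8. n3.val = true  [terminal]
9. n4.val = 4  [C.tag - 14]
10. n4.off = "uy"  ["uy"]
11. n5.val = true  [terminal]
12. n6.val = -7  [-7]
13. n6.off = "uyu"  [B₀.off ++ "u"]
14. n7.fin = -6  [terminal]
15. n6.wid = 26  [B.val + 33]
16. n8.cnt = true  [d.val == true]
17. n9.fin = -2  [terminal]
18. n8.acc = false  [c.fin > -2]
19. n8.idx = 4  [c.fin + 6]
20. n8.wid = "xu"  ["xu"]
21. n4.wid = 11  [B₀.val + B₁.wid - 19]
22. n2.ok = false  [C.idx == false]
23. n1.ok = false  [C₁.ok and C₀.idx]
24. n10.val = true  [terminal]
25. n11.idx = false  [d.val == false]
26. n11.mk = 7  [len(S.val) + 5]
27. n12.idx = false  [D.mk > 7]
28. n12.tag = 13  [13]
29. n12.mk = false  [D.idx == true]
30. n13.idx = false  [C.tag > 13]
31. n13.mk = -5  [C.tag - 18]
32. n14.off = 30  [D.mk + 35]
33. n14.depth = "kw"  ["kw"]
34. n15.cnt = 29  [terminal]
35. n16.cnt = 7  [terminal]
36. n17.wid = false  [terminal]
37. n14.key = true  [e.wid == false]
38. n18.cnt = 6  [terminal]
39. n13.env = true  [b.cnt > 5]
40. n13.acc = 2  [D.mk * -2 - 8]
41. n19.cnt = 9  [terminal]
42. n12.ok = false  [C.mk == true]
43. n11.env = false  [D.mk > 7]
44. n11.acc = 10  [10]
45. n0.ok = "ypm"  ["y" ++ S.val]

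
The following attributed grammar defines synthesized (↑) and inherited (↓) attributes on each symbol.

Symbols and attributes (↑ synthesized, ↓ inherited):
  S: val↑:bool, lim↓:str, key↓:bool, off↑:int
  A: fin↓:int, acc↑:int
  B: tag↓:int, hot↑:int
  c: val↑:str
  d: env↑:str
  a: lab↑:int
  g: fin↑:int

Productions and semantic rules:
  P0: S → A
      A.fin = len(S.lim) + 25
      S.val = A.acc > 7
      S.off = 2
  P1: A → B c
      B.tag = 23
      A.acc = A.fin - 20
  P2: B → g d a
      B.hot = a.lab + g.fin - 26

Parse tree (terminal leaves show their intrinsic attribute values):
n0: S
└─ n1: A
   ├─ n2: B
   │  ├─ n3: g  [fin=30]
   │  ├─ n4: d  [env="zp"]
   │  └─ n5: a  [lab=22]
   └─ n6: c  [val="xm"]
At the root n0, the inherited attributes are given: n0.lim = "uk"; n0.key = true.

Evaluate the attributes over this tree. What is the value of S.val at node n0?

1. n0.lim = "uk"  [given at root]
2. n0.key = true  [given at root]
3. n1.fin = 27  [len(S.lim) + 25]
4. n2.tag = 23  [23]
5. n3.fin = 30  [terminal]
6. n4.env = "zp"  [terminal]
7. n5.lab = 22  [terminal]
8. n2.hot = 26  [a.lab + g.fin - 26]
9. n6.val = "xm"  [terminal]
10. n1.acc = 7  [A.fin - 20]
11. n0.val = false  [A.acc > 7]
12. n0.off = 2  [2]

false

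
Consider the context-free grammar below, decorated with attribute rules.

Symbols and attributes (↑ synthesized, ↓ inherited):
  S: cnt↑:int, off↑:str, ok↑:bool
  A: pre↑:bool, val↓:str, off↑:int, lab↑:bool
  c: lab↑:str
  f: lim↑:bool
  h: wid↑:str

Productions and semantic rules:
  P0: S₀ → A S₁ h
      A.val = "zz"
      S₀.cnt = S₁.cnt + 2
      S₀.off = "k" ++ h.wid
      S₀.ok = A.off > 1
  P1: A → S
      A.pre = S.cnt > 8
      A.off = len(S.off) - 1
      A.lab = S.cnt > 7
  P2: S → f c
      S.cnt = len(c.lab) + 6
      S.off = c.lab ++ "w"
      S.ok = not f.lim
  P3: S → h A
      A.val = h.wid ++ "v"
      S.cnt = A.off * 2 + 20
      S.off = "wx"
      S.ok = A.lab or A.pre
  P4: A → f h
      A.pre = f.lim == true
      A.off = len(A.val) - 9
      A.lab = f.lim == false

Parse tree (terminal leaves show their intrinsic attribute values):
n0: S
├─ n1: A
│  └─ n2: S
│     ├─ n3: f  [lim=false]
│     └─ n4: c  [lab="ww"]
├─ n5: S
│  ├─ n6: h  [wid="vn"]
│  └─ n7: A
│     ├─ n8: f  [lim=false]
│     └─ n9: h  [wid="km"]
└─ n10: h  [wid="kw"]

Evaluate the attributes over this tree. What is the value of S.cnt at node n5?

1. n1.val = "zz"  ["zz"]
2. n3.lim = false  [terminal]
3. n4.lab = "ww"  [terminal]
4. n2.cnt = 8  [len(c.lab) + 6]
5. n2.off = "www"  [c.lab ++ "w"]
6. n2.ok = true  [not f.lim]
7. n1.pre = false  [S.cnt > 8]
8. n1.off = 2  [len(S.off) - 1]
9. n1.lab = true  [S.cnt > 7]
10. n6.wid = "vn"  [terminal]
11. n7.val = "vnv"  [h.wid ++ "v"]
12. n8.lim = false  [terminal]
13. n9.wid = "km"  [terminal]
14. n7.pre = false  [f.lim == true]
15. n7.off = -6  [len(A.val) - 9]
16. n7.lab = true  [f.lim == false]
17. n5.cnt = 8  [A.off * 2 + 20]
18. n5.off = "wx"  ["wx"]
19. n5.ok = true  [A.lab or A.pre]
20. n10.wid = "kw"  [terminal]
21. n0.cnt = 10  [S₁.cnt + 2]
22. n0.off = "kkw"  ["k" ++ h.wid]
23. n0.ok = true  [A.off > 1]

8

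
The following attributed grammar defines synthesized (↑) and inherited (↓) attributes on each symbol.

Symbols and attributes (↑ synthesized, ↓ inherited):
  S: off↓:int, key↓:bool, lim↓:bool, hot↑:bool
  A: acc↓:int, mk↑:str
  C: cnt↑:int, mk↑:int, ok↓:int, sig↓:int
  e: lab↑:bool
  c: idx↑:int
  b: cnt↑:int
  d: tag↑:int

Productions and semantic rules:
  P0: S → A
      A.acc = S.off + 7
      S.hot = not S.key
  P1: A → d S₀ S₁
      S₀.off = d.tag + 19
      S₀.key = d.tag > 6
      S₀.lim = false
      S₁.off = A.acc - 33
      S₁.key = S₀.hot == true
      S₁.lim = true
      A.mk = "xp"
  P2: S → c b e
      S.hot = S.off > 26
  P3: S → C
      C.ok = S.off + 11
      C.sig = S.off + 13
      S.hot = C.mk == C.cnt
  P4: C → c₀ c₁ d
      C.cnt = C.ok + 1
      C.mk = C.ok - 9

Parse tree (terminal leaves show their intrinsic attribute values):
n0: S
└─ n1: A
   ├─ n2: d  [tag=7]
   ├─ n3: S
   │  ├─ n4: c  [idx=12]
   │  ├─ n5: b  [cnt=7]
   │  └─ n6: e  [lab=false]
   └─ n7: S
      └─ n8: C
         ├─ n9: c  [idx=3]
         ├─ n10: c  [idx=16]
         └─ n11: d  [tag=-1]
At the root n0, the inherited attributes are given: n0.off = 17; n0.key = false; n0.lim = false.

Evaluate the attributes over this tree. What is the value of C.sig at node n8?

4

1. n0.off = 17  [given at root]
2. n0.key = false  [given at root]
3. n0.lim = false  [given at root]
4. n1.acc = 24  [S.off + 7]
5. n2.tag = 7  [terminal]
6. n3.off = 26  [d.tag + 19]
7. n3.key = true  [d.tag > 6]
8. n3.lim = false  [false]
9. n4.idx = 12  [terminal]
10. n5.cnt = 7  [terminal]
11. n6.lab = false  [terminal]
12. n3.hot = false  [S.off > 26]
13. n7.off = -9  [A.acc - 33]
14. n7.key = false  [S₀.hot == true]
15. n7.lim = true  [true]
16. n8.ok = 2  [S.off + 11]
17. n8.sig = 4  [S.off + 13]
18. n9.idx = 3  [terminal]
19. n10.idx = 16  [terminal]
20. n11.tag = -1  [terminal]
21. n8.cnt = 3  [C.ok + 1]
22. n8.mk = -7  [C.ok - 9]
23. n7.hot = false  [C.mk == C.cnt]
24. n1.mk = "xp"  ["xp"]
25. n0.hot = true  [not S.key]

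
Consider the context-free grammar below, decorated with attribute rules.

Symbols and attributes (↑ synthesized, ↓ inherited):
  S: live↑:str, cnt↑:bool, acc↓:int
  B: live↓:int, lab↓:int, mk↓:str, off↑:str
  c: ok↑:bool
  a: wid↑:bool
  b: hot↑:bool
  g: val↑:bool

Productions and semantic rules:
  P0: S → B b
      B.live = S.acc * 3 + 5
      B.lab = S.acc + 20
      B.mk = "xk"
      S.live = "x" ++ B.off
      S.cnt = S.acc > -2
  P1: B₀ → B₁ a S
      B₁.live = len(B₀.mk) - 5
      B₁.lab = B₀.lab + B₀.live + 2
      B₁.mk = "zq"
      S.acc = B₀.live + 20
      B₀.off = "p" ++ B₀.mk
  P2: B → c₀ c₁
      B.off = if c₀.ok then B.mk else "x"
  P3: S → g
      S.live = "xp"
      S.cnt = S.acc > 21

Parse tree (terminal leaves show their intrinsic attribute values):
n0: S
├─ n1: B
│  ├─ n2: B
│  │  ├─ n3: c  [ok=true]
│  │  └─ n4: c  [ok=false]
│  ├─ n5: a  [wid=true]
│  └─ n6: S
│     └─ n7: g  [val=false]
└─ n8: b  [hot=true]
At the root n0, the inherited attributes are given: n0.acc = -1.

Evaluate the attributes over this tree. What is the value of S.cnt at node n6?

1. n0.acc = -1  [given at root]
2. n1.live = 2  [S.acc * 3 + 5]
3. n1.lab = 19  [S.acc + 20]
4. n1.mk = "xk"  ["xk"]
5. n2.live = -3  [len(B₀.mk) - 5]
6. n2.lab = 23  [B₀.lab + B₀.live + 2]
7. n2.mk = "zq"  ["zq"]
8. n3.ok = true  [terminal]
9. n4.ok = false  [terminal]
10. n2.off = "zq"  [if c₀.ok then B.mk else "x"]
11. n5.wid = true  [terminal]
12. n6.acc = 22  [B₀.live + 20]
13. n7.val = false  [terminal]
14. n6.live = "xp"  ["xp"]
15. n6.cnt = true  [S.acc > 21]
16. n1.off = "pxk"  ["p" ++ B₀.mk]
17. n8.hot = true  [terminal]
18. n0.live = "xpxk"  ["x" ++ B.off]
19. n0.cnt = true  [S.acc > -2]

true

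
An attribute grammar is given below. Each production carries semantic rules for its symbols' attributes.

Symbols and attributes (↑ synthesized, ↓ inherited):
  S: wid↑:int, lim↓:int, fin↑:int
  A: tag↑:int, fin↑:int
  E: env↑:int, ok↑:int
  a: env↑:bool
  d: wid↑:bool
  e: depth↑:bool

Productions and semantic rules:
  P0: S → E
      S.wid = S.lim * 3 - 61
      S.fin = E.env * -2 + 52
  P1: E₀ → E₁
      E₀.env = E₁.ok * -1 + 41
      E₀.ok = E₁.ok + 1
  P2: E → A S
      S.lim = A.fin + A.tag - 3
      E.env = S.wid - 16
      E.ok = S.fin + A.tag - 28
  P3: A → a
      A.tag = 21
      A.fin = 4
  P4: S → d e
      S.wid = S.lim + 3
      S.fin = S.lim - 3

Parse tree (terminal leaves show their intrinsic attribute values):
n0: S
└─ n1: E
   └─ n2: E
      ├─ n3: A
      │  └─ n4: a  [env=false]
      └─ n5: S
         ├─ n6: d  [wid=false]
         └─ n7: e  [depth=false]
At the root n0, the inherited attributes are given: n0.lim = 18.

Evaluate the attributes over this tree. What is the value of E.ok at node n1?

13

1. n0.lim = 18  [given at root]
2. n4.env = false  [terminal]
3. n3.tag = 21  [21]
4. n3.fin = 4  [4]
5. n5.lim = 22  [A.fin + A.tag - 3]
6. n6.wid = false  [terminal]
7. n7.depth = false  [terminal]
8. n5.wid = 25  [S.lim + 3]
9. n5.fin = 19  [S.lim - 3]
10. n2.env = 9  [S.wid - 16]
11. n2.ok = 12  [S.fin + A.tag - 28]
12. n1.env = 29  [E₁.ok * -1 + 41]
13. n1.ok = 13  [E₁.ok + 1]
14. n0.wid = -7  [S.lim * 3 - 61]
15. n0.fin = -6  [E.env * -2 + 52]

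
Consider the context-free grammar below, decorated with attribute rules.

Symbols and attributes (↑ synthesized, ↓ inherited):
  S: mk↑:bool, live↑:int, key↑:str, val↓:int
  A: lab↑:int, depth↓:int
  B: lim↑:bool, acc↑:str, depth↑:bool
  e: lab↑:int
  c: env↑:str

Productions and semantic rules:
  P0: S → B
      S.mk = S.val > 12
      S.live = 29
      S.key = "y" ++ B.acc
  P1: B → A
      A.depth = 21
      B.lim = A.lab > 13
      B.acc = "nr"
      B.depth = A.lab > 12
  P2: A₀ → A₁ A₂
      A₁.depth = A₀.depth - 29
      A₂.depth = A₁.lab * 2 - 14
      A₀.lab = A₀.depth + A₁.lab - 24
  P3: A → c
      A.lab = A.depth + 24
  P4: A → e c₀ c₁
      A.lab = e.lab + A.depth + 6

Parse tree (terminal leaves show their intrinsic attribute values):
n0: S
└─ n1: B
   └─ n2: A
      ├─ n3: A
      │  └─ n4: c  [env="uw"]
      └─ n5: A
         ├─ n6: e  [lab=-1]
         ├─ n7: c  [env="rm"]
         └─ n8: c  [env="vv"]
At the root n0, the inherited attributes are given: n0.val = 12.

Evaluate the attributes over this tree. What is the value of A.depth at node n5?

18

1. n0.val = 12  [given at root]
2. n2.depth = 21  [21]
3. n3.depth = -8  [A₀.depth - 29]
4. n4.env = "uw"  [terminal]
5. n3.lab = 16  [A.depth + 24]
6. n5.depth = 18  [A₁.lab * 2 - 14]
7. n6.lab = -1  [terminal]
8. n7.env = "rm"  [terminal]
9. n8.env = "vv"  [terminal]
10. n5.lab = 23  [e.lab + A.depth + 6]
11. n2.lab = 13  [A₀.depth + A₁.lab - 24]
12. n1.lim = false  [A.lab > 13]
13. n1.acc = "nr"  ["nr"]
14. n1.depth = true  [A.lab > 12]
15. n0.mk = false  [S.val > 12]
16. n0.live = 29  [29]
17. n0.key = "ynr"  ["y" ++ B.acc]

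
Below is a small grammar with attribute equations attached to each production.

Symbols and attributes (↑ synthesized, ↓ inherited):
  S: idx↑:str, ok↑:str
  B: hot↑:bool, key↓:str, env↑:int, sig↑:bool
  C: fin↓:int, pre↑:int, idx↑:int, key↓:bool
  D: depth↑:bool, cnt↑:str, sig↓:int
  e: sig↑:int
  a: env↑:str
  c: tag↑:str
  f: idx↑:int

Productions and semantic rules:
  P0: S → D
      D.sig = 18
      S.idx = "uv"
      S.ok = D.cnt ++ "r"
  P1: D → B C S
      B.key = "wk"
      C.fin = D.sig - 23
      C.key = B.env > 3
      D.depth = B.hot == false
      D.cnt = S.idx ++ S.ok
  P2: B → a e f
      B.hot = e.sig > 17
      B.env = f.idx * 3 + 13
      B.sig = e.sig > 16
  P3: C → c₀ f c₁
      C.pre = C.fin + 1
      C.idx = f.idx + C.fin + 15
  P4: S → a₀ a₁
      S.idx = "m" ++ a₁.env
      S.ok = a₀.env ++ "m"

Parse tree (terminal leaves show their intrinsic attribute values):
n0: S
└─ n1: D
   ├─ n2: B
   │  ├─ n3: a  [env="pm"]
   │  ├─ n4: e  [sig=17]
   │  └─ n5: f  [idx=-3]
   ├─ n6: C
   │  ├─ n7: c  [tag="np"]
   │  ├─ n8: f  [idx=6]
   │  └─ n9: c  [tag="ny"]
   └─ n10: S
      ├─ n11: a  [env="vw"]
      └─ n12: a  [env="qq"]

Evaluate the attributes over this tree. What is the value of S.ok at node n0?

1. n1.sig = 18  [18]
2. n2.key = "wk"  ["wk"]
3. n3.env = "pm"  [terminal]
4. n4.sig = 17  [terminal]
5. n5.idx = -3  [terminal]
6. n2.hot = false  [e.sig > 17]
7. n2.env = 4  [f.idx * 3 + 13]
8. n2.sig = true  [e.sig > 16]
9. n6.fin = -5  [D.sig - 23]
10. n6.key = true  [B.env > 3]
11. n7.tag = "np"  [terminal]
12. n8.idx = 6  [terminal]
13. n9.tag = "ny"  [terminal]
14. n6.pre = -4  [C.fin + 1]
15. n6.idx = 16  [f.idx + C.fin + 15]
16. n11.env = "vw"  [terminal]
17. n12.env = "qq"  [terminal]
18. n10.idx = "mqq"  ["m" ++ a₁.env]
19. n10.ok = "vwm"  [a₀.env ++ "m"]
20. n1.depth = true  [B.hot == false]
21. n1.cnt = "mqqvwm"  [S.idx ++ S.ok]
22. n0.idx = "uv"  ["uv"]
23. n0.ok = "mqqvwmr"  [D.cnt ++ "r"]

"mqqvwmr"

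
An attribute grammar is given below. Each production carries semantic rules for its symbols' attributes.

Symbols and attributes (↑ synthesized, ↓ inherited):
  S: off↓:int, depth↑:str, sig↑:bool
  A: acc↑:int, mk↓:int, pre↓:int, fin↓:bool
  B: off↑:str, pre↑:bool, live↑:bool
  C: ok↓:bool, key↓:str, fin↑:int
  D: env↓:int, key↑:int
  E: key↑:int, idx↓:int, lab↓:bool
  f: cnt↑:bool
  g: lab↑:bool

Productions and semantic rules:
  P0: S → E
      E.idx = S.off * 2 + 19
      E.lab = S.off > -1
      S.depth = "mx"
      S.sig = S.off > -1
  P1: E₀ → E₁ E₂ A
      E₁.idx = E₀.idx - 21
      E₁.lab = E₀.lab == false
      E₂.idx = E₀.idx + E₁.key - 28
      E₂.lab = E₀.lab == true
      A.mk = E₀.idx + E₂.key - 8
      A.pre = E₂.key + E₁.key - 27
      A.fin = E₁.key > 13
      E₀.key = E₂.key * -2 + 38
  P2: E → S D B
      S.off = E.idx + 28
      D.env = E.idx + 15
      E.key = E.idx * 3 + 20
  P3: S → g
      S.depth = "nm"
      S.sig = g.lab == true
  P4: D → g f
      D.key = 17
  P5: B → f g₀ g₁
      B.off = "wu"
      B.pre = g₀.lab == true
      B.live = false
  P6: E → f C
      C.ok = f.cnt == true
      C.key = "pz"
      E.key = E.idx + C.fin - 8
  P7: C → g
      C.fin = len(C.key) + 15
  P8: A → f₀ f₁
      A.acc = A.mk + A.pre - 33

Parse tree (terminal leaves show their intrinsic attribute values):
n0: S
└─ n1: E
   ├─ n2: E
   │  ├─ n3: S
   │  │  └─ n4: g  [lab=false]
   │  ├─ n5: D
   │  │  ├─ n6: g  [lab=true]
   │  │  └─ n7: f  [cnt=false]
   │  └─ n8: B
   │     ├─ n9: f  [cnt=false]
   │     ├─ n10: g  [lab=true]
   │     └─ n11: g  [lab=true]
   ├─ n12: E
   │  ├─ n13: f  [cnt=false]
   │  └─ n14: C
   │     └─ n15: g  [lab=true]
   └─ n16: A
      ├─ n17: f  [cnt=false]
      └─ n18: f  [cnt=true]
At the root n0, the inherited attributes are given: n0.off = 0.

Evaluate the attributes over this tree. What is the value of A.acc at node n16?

-7

1. n0.off = 0  [given at root]
2. n1.idx = 19  [S.off * 2 + 19]
3. n1.lab = true  [S.off > -1]
4. n2.idx = -2  [E₀.idx - 21]
5. n2.lab = false  [E₀.lab == false]
6. n3.off = 26  [E.idx + 28]
7. n4.lab = false  [terminal]
8. n3.depth = "nm"  ["nm"]
9. n3.sig = false  [g.lab == true]
10. n5.env = 13  [E.idx + 15]
11. n6.lab = true  [terminal]
12. n7.cnt = false  [terminal]
13. n5.key = 17  [17]
14. n9.cnt = false  [terminal]
15. n10.lab = true  [terminal]
16. n11.lab = true  [terminal]
17. n8.off = "wu"  ["wu"]
18. n8.pre = true  [g₀.lab == true]
19. n8.live = false  [false]
20. n2.key = 14  [E.idx * 3 + 20]
21. n12.idx = 5  [E₀.idx + E₁.key - 28]
22. n12.lab = true  [E₀.lab == true]
23. n13.cnt = false  [terminal]
24. n14.ok = false  [f.cnt == true]
25. n14.key = "pz"  ["pz"]
26. n15.lab = true  [terminal]
27. n14.fin = 17  [len(C.key) + 15]
28. n12.key = 14  [E.idx + C.fin - 8]
29. n16.mk = 25  [E₀.idx + E₂.key - 8]
30. n16.pre = 1  [E₂.key + E₁.key - 27]
31. n16.fin = true  [E₁.key > 13]
32. n17.cnt = false  [terminal]
33. n18.cnt = true  [terminal]
34. n16.acc = -7  [A.mk + A.pre - 33]
35. n1.key = 10  [E₂.key * -2 + 38]
36. n0.depth = "mx"  ["mx"]
37. n0.sig = true  [S.off > -1]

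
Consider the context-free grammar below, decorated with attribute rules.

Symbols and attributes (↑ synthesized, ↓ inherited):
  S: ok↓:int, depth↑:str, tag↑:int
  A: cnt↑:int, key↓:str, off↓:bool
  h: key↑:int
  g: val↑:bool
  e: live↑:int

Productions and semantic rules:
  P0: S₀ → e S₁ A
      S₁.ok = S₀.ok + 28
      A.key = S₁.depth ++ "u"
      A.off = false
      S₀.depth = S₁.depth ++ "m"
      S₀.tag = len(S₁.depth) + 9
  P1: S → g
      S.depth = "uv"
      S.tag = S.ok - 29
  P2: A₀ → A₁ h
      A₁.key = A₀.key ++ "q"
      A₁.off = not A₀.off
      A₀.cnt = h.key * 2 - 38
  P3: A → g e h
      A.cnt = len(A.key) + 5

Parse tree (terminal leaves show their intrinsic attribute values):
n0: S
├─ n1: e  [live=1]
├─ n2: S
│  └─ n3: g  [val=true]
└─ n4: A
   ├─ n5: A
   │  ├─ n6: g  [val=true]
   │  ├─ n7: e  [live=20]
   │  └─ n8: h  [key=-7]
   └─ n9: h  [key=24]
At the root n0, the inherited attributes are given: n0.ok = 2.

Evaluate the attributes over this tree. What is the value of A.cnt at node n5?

1. n0.ok = 2  [given at root]
2. n1.live = 1  [terminal]
3. n2.ok = 30  [S₀.ok + 28]
4. n3.val = true  [terminal]
5. n2.depth = "uv"  ["uv"]
6. n2.tag = 1  [S.ok - 29]
7. n4.key = "uvu"  [S₁.depth ++ "u"]
8. n4.off = false  [false]
9. n5.key = "uvuq"  [A₀.key ++ "q"]
10. n5.off = true  [not A₀.off]
11. n6.val = true  [terminal]
12. n7.live = 20  [terminal]
13. n8.key = -7  [terminal]
14. n5.cnt = 9  [len(A.key) + 5]
15. n9.key = 24  [terminal]
16. n4.cnt = 10  [h.key * 2 - 38]
17. n0.depth = "uvm"  [S₁.depth ++ "m"]
18. n0.tag = 11  [len(S₁.depth) + 9]

9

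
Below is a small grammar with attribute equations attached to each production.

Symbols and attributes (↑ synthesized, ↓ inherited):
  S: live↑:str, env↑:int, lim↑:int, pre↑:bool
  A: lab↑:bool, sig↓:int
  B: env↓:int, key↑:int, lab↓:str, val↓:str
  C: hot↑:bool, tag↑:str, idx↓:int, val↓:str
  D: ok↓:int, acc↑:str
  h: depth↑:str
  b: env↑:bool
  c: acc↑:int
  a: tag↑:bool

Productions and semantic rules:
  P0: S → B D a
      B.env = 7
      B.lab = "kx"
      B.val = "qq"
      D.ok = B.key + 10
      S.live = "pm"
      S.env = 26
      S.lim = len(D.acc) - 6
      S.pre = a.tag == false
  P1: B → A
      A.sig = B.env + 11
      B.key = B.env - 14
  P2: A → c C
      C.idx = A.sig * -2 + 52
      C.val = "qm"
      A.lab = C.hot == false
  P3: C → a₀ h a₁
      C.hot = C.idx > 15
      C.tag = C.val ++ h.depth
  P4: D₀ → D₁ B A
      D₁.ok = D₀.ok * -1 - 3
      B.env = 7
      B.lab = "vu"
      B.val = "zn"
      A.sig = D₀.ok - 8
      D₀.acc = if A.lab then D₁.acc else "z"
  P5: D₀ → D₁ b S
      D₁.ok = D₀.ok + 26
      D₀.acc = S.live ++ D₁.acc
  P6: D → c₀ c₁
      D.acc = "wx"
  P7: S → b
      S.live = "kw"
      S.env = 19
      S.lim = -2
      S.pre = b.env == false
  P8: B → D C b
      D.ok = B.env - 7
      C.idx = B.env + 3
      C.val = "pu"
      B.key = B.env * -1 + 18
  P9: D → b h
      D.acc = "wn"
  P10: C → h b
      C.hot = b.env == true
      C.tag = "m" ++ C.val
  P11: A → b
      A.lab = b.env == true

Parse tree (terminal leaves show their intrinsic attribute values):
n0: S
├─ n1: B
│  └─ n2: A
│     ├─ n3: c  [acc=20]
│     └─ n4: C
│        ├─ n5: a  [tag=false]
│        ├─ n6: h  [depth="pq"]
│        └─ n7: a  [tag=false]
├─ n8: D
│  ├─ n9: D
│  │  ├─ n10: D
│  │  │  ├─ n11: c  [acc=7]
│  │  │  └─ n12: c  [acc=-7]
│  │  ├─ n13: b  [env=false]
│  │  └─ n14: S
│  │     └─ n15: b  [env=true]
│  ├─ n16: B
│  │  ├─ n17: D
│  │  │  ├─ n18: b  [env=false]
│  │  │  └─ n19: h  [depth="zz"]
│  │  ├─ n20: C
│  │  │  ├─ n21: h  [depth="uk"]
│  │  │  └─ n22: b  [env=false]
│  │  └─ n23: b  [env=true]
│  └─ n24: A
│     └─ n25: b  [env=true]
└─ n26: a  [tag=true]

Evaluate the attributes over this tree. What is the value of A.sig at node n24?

-5

1. n1.env = 7  [7]
2. n1.lab = "kx"  ["kx"]
3. n1.val = "qq"  ["qq"]
4. n2.sig = 18  [B.env + 11]
5. n3.acc = 20  [terminal]
6. n4.idx = 16  [A.sig * -2 + 52]
7. n4.val = "qm"  ["qm"]
8. n5.tag = false  [terminal]
9. n6.depth = "pq"  [terminal]
10. n7.tag = false  [terminal]
11. n4.hot = true  [C.idx > 15]
12. n4.tag = "qmpq"  [C.val ++ h.depth]
13. n2.lab = false  [C.hot == false]
14. n1.key = -7  [B.env - 14]
15. n8.ok = 3  [B.key + 10]
16. n9.ok = -6  [D₀.ok * -1 - 3]
17. n10.ok = 20  [D₀.ok + 26]
18. n11.acc = 7  [terminal]
19. n12.acc = -7  [terminal]
20. n10.acc = "wx"  ["wx"]
21. n13.env = false  [terminal]
22. n15.env = true  [terminal]
23. n14.live = "kw"  ["kw"]
24. n14.env = 19  [19]
25. n14.lim = -2  [-2]
26. n14.pre = false  [b.env == false]
27. n9.acc = "kwwx"  [S.live ++ D₁.acc]
28. n16.env = 7  [7]
29. n16.lab = "vu"  ["vu"]
30. n16.val = "zn"  ["zn"]
31. n17.ok = 0  [B.env - 7]
32. n18.env = false  [terminal]
33. n19.depth = "zz"  [terminal]
34. n17.acc = "wn"  ["wn"]
35. n20.idx = 10  [B.env + 3]
36. n20.val = "pu"  ["pu"]
37. n21.depth = "uk"  [terminal]
38. n22.env = false  [terminal]
39. n20.hot = false  [b.env == true]
40. n20.tag = "mpu"  ["m" ++ C.val]
41. n23.env = true  [terminal]
42. n16.key = 11  [B.env * -1 + 18]
43. n24.sig = -5  [D₀.ok - 8]
44. n25.env = true  [terminal]
45. n24.lab = true  [b.env == true]
46. n8.acc = "kwwx"  [if A.lab then D₁.acc else "z"]
47. n26.tag = true  [terminal]
48. n0.live = "pm"  ["pm"]
49. n0.env = 26  [26]
50. n0.lim = -2  [len(D.acc) - 6]
51. n0.pre = false  [a.tag == false]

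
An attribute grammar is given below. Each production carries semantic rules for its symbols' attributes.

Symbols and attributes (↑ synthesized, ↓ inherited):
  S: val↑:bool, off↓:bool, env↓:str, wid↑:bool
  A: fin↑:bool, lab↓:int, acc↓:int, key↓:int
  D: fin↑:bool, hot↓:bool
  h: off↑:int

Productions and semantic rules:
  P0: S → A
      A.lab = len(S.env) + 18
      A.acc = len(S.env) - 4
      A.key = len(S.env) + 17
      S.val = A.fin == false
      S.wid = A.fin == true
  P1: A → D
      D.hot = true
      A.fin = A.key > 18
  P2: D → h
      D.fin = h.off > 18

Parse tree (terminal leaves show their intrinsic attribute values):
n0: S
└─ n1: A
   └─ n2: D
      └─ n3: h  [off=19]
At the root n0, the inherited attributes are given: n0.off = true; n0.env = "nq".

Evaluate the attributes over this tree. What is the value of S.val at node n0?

false

1. n0.off = true  [given at root]
2. n0.env = "nq"  [given at root]
3. n1.lab = 20  [len(S.env) + 18]
4. n1.acc = -2  [len(S.env) - 4]
5. n1.key = 19  [len(S.env) + 17]
6. n2.hot = true  [true]
7. n3.off = 19  [terminal]
8. n2.fin = true  [h.off > 18]
9. n1.fin = true  [A.key > 18]
10. n0.val = false  [A.fin == false]
11. n0.wid = true  [A.fin == true]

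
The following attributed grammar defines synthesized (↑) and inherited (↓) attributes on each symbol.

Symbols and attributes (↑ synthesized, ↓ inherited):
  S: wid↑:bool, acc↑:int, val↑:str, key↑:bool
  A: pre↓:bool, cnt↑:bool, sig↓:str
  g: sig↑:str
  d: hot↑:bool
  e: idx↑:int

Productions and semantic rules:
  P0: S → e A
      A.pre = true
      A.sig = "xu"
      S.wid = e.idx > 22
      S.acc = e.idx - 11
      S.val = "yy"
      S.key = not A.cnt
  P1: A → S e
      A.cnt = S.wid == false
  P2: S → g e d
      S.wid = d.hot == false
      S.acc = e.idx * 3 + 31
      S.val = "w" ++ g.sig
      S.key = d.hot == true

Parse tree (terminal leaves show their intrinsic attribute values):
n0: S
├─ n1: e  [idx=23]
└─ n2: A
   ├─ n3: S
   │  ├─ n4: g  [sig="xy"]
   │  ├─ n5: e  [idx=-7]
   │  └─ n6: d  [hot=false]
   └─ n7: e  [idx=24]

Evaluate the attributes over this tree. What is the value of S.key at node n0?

1. n1.idx = 23  [terminal]
2. n2.pre = true  [true]
3. n2.sig = "xu"  ["xu"]
4. n4.sig = "xy"  [terminal]
5. n5.idx = -7  [terminal]
6. n6.hot = false  [terminal]
7. n3.wid = true  [d.hot == false]
8. n3.acc = 10  [e.idx * 3 + 31]
9. n3.val = "wxy"  ["w" ++ g.sig]
10. n3.key = false  [d.hot == true]
11. n7.idx = 24  [terminal]
12. n2.cnt = false  [S.wid == false]
13. n0.wid = true  [e.idx > 22]
14. n0.acc = 12  [e.idx - 11]
15. n0.val = "yy"  ["yy"]
16. n0.key = true  [not A.cnt]

true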